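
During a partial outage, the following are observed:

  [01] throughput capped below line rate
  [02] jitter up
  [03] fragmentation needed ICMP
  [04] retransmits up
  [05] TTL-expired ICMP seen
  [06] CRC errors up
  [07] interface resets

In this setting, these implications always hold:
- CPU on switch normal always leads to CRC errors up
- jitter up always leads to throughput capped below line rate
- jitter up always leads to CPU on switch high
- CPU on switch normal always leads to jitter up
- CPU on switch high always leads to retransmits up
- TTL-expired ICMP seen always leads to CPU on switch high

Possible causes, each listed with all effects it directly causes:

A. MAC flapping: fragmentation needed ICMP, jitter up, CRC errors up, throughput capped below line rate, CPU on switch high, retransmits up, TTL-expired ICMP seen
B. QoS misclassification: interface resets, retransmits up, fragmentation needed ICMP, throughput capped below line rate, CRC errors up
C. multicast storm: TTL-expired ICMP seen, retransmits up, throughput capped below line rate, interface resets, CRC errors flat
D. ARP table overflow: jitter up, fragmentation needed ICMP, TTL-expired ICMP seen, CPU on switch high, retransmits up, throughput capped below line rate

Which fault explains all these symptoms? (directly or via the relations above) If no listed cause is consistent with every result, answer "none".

none

Testing each hypothesis:
(A) MAC flapping — throughput capped below line rate yes; jitter up yes; fragmentation needed ICMP yes; retransmits up yes; TTL-expired ICMP seen yes; CRC errors up yes; interface resets NO
(B) QoS misclassification — throughput capped below line rate yes; jitter up NO; fragmentation needed ICMP yes; retransmits up yes; TTL-expired ICMP seen NO; CRC errors up yes; interface resets yes
(C) multicast storm — fails on jitter up, fragmentation needed ICMP, CRC errors up (predicts CRC errors flat, not CRC errors up)
(D) ARP table overflow — throughput capped below line rate yes; jitter up yes; fragmentation needed ICMP yes; retransmits up yes; TTL-expired ICMP seen yes; CRC errors up NO; interface resets NO
Every candidate fails on at least one observation.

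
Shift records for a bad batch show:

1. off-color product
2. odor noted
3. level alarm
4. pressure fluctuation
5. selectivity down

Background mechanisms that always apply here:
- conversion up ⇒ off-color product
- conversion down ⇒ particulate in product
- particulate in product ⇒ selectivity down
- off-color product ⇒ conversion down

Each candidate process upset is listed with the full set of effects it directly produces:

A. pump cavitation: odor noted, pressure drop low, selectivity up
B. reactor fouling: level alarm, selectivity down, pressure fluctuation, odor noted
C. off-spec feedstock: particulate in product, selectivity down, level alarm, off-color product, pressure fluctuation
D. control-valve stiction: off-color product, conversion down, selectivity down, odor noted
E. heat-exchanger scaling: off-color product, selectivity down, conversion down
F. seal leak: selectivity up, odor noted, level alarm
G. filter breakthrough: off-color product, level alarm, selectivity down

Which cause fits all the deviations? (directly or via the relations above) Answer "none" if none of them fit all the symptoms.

none

Checking each candidate against the observations:
(A) pump cavitation — off-color product ✗; odor noted ✓; level alarm ✗; pressure fluctuation ✗; selectivity down ✗
(B) reactor fouling — does not account for off-color product
(C) off-spec feedstock — off-color product ✓; odor noted ✗; level alarm ✓; pressure fluctuation ✓; selectivity down ✓
(D) control-valve stiction — off-color product ✓; odor noted ✓; level alarm ✗; pressure fluctuation ✗; selectivity down ✓
(E) heat-exchanger scaling — off-color product ✓; odor noted ✗; level alarm ✗; pressure fluctuation ✗; selectivity down ✓
(F) seal leak — fails on off-color product, pressure fluctuation, selectivity down (predicts selectivity up, not selectivity down)
(G) filter breakthrough — does not account for odor noted, pressure fluctuation
None of the listed candidates fits everything.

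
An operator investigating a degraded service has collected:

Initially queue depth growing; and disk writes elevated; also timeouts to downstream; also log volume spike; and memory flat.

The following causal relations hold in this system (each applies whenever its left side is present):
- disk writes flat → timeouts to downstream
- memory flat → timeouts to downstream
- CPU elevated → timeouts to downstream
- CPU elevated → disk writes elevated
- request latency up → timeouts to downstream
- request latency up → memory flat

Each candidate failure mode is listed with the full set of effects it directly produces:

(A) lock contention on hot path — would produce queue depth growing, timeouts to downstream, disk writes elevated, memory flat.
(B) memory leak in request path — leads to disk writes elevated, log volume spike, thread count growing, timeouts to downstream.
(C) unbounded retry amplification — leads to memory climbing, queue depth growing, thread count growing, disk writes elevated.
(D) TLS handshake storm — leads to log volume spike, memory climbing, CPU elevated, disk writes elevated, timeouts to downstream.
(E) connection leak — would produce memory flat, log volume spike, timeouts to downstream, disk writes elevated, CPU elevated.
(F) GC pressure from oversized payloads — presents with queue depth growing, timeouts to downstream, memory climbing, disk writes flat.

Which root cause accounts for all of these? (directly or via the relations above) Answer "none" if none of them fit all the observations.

none

For each candidate, compare predicted effects to what was observed:
(A) lock contention on hot path — queue depth growing ✓; disk writes elevated ✓; timeouts to downstream ✓; log volume spike ✗; memory flat ✓
(B) memory leak in request path — does not account for queue depth growing, memory flat
(C) unbounded retry amplification — queue depth growing ✓; disk writes elevated ✓; timeouts to downstream ✗; log volume spike ✗; memory flat ✗
(D) TLS handshake storm — fails on queue depth growing, memory flat (predicts memory climbing, not memory flat)
(E) connection leak — queue depth growing ✗; disk writes elevated ✓; timeouts to downstream ✓; log volume spike ✓; memory flat ✓
(F) GC pressure from oversized payloads — queue depth growing ✓; disk writes elevated ✗; timeouts to downstream ✓; log volume spike ✗; memory flat ✗
None of the listed candidates fits everything.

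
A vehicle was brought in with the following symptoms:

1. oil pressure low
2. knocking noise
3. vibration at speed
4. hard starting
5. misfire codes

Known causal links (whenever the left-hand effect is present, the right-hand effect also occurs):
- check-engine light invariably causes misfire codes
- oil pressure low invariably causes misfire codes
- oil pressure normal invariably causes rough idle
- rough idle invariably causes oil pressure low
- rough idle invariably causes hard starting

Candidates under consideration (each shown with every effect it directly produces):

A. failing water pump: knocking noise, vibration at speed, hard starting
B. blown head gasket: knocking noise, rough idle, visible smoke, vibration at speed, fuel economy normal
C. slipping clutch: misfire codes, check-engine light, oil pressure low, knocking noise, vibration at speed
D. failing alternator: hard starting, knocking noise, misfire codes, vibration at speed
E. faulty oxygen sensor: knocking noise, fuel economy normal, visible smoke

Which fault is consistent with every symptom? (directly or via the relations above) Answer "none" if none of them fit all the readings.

Testing each hypothesis:
(A) failing water pump — oil pressure low -; knocking noise +; vibration at speed +; hard starting +; misfire codes -
(B) blown head gasket — accounts for every observation (oil pressure low by rough idle → oil pressure low)
(C) slipping clutch — does not account for hard starting
(D) failing alternator — does not account for oil pressure low
(E) faulty oxygen sensor — oil pressure low -; knocking noise +; vibration at speed -; hard starting -; misfire codes -
(B) alone accounts for all the evidence.

B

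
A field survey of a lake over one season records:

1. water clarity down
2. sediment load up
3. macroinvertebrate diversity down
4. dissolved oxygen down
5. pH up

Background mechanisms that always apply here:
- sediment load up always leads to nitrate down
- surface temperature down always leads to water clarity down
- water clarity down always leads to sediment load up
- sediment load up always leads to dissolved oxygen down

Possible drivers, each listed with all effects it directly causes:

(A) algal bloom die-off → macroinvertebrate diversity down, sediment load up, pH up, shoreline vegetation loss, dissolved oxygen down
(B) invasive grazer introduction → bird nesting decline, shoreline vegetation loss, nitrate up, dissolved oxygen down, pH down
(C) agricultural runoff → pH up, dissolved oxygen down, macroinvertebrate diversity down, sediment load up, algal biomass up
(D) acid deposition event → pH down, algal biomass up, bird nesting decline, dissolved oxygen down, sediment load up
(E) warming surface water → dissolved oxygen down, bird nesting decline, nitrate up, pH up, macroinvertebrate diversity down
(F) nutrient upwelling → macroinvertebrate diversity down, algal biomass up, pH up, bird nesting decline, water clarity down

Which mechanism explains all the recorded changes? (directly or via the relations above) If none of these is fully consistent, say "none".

Checking each candidate against the observations:
(A) algal bloom die-off — water clarity down ✗; sediment load up ✓; macroinvertebrate diversity down ✓; dissolved oxygen down ✓; pH up ✓
(B) invasive grazer introduction — water clarity down ✗; sediment load up ✗; macroinvertebrate diversity down ✗; dissolved oxygen down ✓; pH up ✗
(C) agricultural runoff — does not account for water clarity down
(D) acid deposition event — fails on water clarity down, macroinvertebrate diversity down, pH up (predicts pH down, not pH up)
(E) warming surface water — does not account for water clarity down, sediment load up
(F) nutrient upwelling — water clarity down ✓; sediment load up ✓ (through water clarity down → sediment load up); macroinvertebrate diversity down ✓; dissolved oxygen down ✓ (through water clarity down → sediment load up → dissolved oxygen down); pH up ✓
Only (F) is consistent with every observation.

F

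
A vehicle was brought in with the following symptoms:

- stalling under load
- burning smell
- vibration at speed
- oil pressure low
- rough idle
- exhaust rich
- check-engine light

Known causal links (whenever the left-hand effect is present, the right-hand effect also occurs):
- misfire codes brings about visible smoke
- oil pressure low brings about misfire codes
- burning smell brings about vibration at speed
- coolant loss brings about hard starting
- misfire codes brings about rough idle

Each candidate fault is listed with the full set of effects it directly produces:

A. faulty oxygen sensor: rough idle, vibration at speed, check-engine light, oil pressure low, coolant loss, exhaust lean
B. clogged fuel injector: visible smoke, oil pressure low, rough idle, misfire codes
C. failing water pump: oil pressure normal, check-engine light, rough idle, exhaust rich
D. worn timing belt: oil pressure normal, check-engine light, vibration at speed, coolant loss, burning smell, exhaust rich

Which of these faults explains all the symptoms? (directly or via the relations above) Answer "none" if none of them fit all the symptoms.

none

Testing each hypothesis:
(A) faulty oxygen sensor — stalling under load ✗; burning smell ✗; vibration at speed ✓; oil pressure low ✓; rough idle ✓; exhaust rich ✗; check-engine light ✓
(B) clogged fuel injector — stalling under load ✗; burning smell ✗; vibration at speed ✗; oil pressure low ✓; rough idle ✓; exhaust rich ✗; check-engine light ✗
(C) failing water pump — stalling under load ✗; burning smell ✗; vibration at speed ✗; oil pressure low ✗; rough idle ✓; exhaust rich ✓; check-engine light ✓
(D) worn timing belt — stalling under load ✗; burning smell ✓; vibration at speed ✓; oil pressure low ✗; rough idle ✗; exhaust rich ✓; check-engine light ✓
Every candidate fails on at least one observation.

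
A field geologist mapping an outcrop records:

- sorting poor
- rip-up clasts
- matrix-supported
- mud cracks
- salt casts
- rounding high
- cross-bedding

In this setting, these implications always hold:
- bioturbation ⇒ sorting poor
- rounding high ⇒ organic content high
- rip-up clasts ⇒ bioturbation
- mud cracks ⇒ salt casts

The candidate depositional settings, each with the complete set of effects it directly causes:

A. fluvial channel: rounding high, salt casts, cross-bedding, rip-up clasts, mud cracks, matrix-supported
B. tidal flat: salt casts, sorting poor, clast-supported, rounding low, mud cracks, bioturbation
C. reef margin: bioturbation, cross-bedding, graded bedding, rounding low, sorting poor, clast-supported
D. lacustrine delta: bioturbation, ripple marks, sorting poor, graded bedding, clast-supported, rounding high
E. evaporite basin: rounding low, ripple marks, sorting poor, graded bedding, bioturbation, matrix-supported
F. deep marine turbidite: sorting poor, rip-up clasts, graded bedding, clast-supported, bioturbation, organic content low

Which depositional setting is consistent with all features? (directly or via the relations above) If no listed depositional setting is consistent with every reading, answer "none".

A

For each candidate, compare predicted effects to what was observed:
(A) fluvial channel — sorting poor ✓ (via rip-up clasts → bioturbation → sorting poor); rip-up clasts ✓; matrix-supported ✓; mud cracks ✓; salt casts ✓; rounding high ✓; cross-bedding ✓
(B) tidal flat — sorting poor ✓; rip-up clasts ✗; matrix-supported ✗; mud cracks ✓; salt casts ✓; rounding high ✗; cross-bedding ✗
(C) reef margin — sorting poor ✓; rip-up clasts ✗; matrix-supported ✗; mud cracks ✗; salt casts ✗; rounding high ✗; cross-bedding ✓
(D) lacustrine delta — sorting poor ✓; rip-up clasts ✗; matrix-supported ✗; mud cracks ✗; salt casts ✗; rounding high ✓; cross-bedding ✗
(E) evaporite basin — sorting poor ✓; rip-up clasts ✗; matrix-supported ✓; mud cracks ✗; salt casts ✗; rounding high ✗; cross-bedding ✗
(F) deep marine turbidite — sorting poor ✓; rip-up clasts ✓; matrix-supported ✗; mud cracks ✗; salt casts ✗; rounding high ✗; cross-bedding ✗
Only (A) is consistent with every observation.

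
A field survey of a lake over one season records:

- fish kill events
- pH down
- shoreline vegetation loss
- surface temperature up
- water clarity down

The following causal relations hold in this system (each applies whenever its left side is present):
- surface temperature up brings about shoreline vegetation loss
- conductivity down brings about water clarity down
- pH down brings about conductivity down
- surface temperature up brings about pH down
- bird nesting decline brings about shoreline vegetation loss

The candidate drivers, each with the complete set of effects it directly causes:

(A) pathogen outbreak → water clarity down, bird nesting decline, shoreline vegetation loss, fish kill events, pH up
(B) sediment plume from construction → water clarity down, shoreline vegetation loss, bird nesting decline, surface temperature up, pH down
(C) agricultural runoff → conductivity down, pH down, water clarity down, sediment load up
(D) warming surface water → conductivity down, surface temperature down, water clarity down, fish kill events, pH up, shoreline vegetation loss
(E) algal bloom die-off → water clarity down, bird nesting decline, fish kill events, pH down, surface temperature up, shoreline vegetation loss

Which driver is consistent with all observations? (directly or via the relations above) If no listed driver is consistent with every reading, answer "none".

For each candidate, compare predicted effects to what was observed:
(A) pathogen outbreak — fish kill events +; pH down -; shoreline vegetation loss +; surface temperature up -; water clarity down +
(B) sediment plume from construction — fish kill events -; pH down +; shoreline vegetation loss +; surface temperature up +; water clarity down +
(C) agricultural runoff — fish kill events -; pH down +; shoreline vegetation loss -; surface temperature up -; water clarity down +
(D) warming surface water — fish kill events +; pH down -; shoreline vegetation loss +; surface temperature up -; water clarity down +
(E) algal bloom die-off — accounts for every observation
Only (E) is consistent with every observation.

E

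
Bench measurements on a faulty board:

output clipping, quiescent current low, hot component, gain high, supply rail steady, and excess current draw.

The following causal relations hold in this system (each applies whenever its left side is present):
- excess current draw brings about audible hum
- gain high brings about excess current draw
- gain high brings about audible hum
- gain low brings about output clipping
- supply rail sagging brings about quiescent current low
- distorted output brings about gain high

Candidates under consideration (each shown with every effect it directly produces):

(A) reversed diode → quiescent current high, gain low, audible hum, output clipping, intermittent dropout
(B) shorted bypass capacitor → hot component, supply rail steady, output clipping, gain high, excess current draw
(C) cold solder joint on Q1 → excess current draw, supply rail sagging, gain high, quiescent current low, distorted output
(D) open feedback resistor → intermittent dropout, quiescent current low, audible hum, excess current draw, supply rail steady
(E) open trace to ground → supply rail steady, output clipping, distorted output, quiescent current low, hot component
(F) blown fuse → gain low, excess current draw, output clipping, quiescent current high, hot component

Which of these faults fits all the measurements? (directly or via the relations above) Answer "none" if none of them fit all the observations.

E

Per-candidate check:
(A) reversed diode — fails on quiescent current low, hot component, gain high, supply rail steady, excess current draw (predicts quiescent current high, not quiescent current low; predicts gain low, not gain high)
(B) shorted bypass capacitor — output clipping yes; quiescent current low NO; hot component yes; gain high yes; supply rail steady yes; excess current draw yes
(C) cold solder joint on Q1 — fails on output clipping, hot component, supply rail steady (predicts supply rail sagging, not supply rail steady)
(D) open feedback resistor — does not account for output clipping, hot component, gain high
(E) open trace to ground — accounts for every observation (gain high via distorted output → gain high)
(F) blown fuse — output clipping yes; quiescent current low NO; hot component yes; gain high NO; supply rail steady NO; excess current draw yes
(E) alone accounts for all the evidence.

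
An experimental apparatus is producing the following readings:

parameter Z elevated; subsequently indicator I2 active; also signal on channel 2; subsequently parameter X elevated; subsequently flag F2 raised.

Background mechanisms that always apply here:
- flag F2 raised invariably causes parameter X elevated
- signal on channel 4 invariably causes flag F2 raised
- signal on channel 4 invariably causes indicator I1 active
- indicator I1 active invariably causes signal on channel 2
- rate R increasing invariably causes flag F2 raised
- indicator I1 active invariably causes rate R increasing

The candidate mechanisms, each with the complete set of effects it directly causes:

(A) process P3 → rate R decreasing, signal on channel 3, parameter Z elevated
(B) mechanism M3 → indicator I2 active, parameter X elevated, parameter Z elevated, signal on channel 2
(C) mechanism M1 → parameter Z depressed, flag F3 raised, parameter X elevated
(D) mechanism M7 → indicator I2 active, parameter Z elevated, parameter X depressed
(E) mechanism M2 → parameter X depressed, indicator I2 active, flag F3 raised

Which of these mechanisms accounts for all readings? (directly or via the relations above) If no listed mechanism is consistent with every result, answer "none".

For each candidate, compare predicted effects to what was observed:
(A) process P3 — parameter Z elevated yes; indicator I2 active NO; signal on channel 2 NO; parameter X elevated NO; flag F2 raised NO
(B) mechanism M3 — parameter Z elevated yes; indicator I2 active yes; signal on channel 2 yes; parameter X elevated yes; flag F2 raised NO
(C) mechanism M1 — fails on parameter Z elevated, indicator I2 active, signal on channel 2, flag F2 raised (predicts parameter Z depressed, not parameter Z elevated)
(D) mechanism M7 — fails on signal on channel 2, parameter X elevated, flag F2 raised (predicts parameter X depressed, not parameter X elevated)
(E) mechanism M2 — parameter Z elevated NO; indicator I2 active yes; signal on channel 2 NO; parameter X elevated NO; flag F2 raised NO
No candidate is consistent with all observations.

none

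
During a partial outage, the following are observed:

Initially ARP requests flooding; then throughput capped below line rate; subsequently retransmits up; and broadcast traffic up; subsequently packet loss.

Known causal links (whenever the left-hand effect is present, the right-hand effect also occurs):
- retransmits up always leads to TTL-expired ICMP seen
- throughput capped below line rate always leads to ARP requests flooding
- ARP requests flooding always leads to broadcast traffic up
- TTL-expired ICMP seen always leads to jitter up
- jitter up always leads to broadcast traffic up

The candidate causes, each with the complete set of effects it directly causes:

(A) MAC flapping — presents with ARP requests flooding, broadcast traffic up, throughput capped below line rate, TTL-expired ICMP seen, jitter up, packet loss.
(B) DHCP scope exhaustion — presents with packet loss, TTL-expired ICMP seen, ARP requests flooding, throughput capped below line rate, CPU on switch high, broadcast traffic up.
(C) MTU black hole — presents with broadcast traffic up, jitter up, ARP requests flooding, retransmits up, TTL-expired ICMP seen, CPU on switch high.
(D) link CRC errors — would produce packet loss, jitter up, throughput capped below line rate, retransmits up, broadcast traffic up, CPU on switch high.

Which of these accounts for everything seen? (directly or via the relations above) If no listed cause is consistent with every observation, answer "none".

D

Testing each hypothesis:
(A) MAC flapping — ARP requests flooding +; throughput capped below line rate +; retransmits up -; broadcast traffic up +; packet loss +
(B) DHCP scope exhaustion — does not account for retransmits up
(C) MTU black hole — ARP requests flooding +; throughput capped below line rate -; retransmits up +; broadcast traffic up +; packet loss -
(D) link CRC errors — accounts for every observation (ARP requests flooding via throughput capped below line rate → ARP requests flooding)
(D) alone accounts for all the evidence.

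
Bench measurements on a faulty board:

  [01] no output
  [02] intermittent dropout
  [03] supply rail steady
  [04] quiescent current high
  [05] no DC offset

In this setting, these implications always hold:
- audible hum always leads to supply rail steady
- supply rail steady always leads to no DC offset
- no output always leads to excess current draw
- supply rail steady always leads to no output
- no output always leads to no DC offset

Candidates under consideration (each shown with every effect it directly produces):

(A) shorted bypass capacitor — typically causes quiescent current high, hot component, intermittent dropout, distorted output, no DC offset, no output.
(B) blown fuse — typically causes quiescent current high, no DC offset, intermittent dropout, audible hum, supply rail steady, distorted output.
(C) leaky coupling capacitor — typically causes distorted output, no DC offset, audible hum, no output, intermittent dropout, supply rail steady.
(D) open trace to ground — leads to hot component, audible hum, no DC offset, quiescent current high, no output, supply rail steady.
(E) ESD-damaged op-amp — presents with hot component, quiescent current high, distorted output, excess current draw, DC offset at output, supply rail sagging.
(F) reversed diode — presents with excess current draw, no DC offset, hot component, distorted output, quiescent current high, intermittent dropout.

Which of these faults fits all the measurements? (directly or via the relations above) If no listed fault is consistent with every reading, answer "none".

B

Per-candidate check:
(A) shorted bypass capacitor — no output match; intermittent dropout match; supply rail steady miss; quiescent current high match; no DC offset match
(B) blown fuse — accounts for every observation (no output through supply rail steady → no output)
(C) leaky coupling capacitor — no output match; intermittent dropout match; supply rail steady match; quiescent current high miss; no DC offset match
(D) open trace to ground — no output match; intermittent dropout miss; supply rail steady match; quiescent current high match; no DC offset match
(E) ESD-damaged op-amp — no output miss; intermittent dropout miss; supply rail steady miss; quiescent current high match; no DC offset miss
(F) reversed diode — no output miss; intermittent dropout match; supply rail steady miss; quiescent current high match; no DC offset match
Only (B) is consistent with every observation.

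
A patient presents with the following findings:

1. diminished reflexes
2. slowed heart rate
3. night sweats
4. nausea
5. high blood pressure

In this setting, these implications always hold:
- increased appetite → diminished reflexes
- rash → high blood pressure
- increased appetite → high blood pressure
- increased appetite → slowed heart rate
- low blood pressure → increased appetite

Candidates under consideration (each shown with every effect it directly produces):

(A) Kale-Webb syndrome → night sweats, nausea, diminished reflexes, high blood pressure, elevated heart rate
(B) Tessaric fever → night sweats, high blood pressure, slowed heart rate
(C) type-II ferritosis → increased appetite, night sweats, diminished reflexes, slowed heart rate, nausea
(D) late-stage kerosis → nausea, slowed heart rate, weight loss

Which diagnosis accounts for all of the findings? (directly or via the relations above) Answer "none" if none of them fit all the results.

C

Checking each candidate against the observations:
(A) Kale-Webb syndrome — fails on slowed heart rate (predicts elevated heart rate, not slowed heart rate)
(B) Tessaric fever — does not account for diminished reflexes, nausea
(C) type-II ferritosis — accounts for every observation (high blood pressure via increased appetite → high blood pressure)
(D) late-stage kerosis — does not account for diminished reflexes, night sweats, high blood pressure
(C) alone accounts for all the evidence.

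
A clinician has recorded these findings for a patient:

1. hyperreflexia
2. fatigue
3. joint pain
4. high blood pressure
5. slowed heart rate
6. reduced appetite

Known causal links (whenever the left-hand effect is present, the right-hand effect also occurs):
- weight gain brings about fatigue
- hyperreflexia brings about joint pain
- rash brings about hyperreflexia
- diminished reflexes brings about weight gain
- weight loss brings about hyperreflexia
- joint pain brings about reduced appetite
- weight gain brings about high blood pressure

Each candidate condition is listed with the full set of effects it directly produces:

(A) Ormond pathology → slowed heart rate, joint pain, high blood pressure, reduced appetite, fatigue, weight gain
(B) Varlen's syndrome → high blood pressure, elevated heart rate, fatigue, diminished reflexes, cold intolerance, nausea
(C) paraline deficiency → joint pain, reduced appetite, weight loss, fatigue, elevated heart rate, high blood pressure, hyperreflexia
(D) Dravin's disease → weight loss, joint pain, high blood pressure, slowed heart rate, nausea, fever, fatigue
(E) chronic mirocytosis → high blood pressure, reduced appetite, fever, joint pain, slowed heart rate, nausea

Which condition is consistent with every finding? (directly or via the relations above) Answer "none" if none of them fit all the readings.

Per-candidate check:
(A) Ormond pathology — does not account for hyperreflexia
(B) Varlen's syndrome — hyperreflexia miss; fatigue match; joint pain miss; high blood pressure match; slowed heart rate miss; reduced appetite miss
(C) paraline deficiency — hyperreflexia match; fatigue match; joint pain match; high blood pressure match; slowed heart rate miss; reduced appetite match
(D) Dravin's disease — accounts for every observation (hyperreflexia through weight loss → hyperreflexia)
(E) chronic mirocytosis — does not account for hyperreflexia, fatigue
(D) alone accounts for all the evidence.

D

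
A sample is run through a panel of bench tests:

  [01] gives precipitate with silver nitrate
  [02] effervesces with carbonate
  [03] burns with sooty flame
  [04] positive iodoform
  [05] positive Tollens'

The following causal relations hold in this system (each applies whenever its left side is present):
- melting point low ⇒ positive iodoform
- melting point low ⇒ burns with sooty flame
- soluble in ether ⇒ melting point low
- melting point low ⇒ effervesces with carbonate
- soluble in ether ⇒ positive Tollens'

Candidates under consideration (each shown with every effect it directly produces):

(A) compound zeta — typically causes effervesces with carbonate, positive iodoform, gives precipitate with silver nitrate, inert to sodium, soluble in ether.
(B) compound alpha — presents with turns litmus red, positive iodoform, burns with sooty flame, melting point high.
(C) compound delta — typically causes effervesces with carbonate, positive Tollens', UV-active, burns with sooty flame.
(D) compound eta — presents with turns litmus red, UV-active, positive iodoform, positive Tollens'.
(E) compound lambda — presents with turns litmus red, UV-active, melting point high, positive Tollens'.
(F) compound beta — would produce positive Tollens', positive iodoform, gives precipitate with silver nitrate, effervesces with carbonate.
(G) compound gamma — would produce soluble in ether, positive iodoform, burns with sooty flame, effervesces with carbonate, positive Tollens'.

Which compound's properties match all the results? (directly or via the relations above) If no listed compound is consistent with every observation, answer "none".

Per-candidate check:
(A) compound zeta — accounts for every observation (burns with sooty flame through soluble in ether → melting point low → burns with sooty flame)
(B) compound alpha — gives precipitate with silver nitrate miss; effervesces with carbonate miss; burns with sooty flame match; positive iodoform match; positive Tollens' miss
(C) compound delta — gives precipitate with silver nitrate miss; effervesces with carbonate match; burns with sooty flame match; positive iodoform miss; positive Tollens' match
(D) compound eta — gives precipitate with silver nitrate miss; effervesces with carbonate miss; burns with sooty flame miss; positive iodoform match; positive Tollens' match
(E) compound lambda — does not account for gives precipitate with silver nitrate, effervesces with carbonate, burns with sooty flame, positive iodoform
(F) compound beta — gives precipitate with silver nitrate match; effervesces with carbonate match; burns with sooty flame miss; positive iodoform match; positive Tollens' match
(G) compound gamma — does not account for gives precipitate with silver nitrate
Only (A) is consistent with every observation.

A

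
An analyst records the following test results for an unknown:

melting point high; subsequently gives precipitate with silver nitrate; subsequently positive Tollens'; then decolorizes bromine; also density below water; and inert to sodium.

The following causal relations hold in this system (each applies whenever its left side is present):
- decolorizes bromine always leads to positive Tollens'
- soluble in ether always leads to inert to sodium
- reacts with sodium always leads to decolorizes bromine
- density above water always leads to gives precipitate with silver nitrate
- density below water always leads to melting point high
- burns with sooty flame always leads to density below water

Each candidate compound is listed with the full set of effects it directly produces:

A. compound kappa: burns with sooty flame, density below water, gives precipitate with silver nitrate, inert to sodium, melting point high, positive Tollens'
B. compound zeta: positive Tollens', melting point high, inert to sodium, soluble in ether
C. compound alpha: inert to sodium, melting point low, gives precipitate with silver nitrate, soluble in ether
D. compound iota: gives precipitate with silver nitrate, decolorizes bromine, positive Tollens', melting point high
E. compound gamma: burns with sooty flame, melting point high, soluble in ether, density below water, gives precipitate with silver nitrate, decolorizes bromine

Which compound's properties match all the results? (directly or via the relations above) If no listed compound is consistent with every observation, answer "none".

E

For each candidate, compare predicted effects to what was observed:
(A) compound kappa — does not account for decolorizes bromine
(B) compound zeta — does not account for gives precipitate with silver nitrate, decolorizes bromine, density below water
(C) compound alpha — melting point high -; gives precipitate with silver nitrate +; positive Tollens' -; decolorizes bromine -; density below water -; inert to sodium +
(D) compound iota — melting point high +; gives precipitate with silver nitrate +; positive Tollens' +; decolorizes bromine +; density below water -; inert to sodium -
(E) compound gamma — melting point high +; gives precipitate with silver nitrate +; positive Tollens' + (via decolorizes bromine → positive Tollens'); decolorizes bromine +; density below water +; inert to sodium + (via soluble in ether → inert to sodium)
(E) alone accounts for all the evidence.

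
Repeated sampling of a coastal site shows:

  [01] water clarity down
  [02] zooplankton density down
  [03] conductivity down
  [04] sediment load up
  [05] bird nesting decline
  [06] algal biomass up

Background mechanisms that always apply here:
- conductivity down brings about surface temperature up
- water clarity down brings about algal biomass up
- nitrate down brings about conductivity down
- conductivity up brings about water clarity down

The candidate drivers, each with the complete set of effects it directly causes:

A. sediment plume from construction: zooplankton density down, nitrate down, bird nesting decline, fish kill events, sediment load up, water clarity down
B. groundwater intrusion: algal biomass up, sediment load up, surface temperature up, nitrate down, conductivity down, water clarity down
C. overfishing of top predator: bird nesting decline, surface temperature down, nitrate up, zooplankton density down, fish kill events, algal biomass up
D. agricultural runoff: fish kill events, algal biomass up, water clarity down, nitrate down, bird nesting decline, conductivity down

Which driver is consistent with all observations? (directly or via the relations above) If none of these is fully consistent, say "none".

For each candidate, compare predicted effects to what was observed:
(A) sediment plume from construction — water clarity down ✓; zooplankton density down ✓; conductivity down ✓ (through nitrate down → conductivity down); sediment load up ✓; bird nesting decline ✓; algal biomass up ✓ (through water clarity down → algal biomass up)
(B) groundwater intrusion — does not account for zooplankton density down, bird nesting decline
(C) overfishing of top predator — does not account for water clarity down, conductivity down, sediment load up
(D) agricultural runoff — water clarity down ✓; zooplankton density down ✗; conductivity down ✓; sediment load up ✗; bird nesting decline ✓; algal biomass up ✓
Only (A) is consistent with every observation.

A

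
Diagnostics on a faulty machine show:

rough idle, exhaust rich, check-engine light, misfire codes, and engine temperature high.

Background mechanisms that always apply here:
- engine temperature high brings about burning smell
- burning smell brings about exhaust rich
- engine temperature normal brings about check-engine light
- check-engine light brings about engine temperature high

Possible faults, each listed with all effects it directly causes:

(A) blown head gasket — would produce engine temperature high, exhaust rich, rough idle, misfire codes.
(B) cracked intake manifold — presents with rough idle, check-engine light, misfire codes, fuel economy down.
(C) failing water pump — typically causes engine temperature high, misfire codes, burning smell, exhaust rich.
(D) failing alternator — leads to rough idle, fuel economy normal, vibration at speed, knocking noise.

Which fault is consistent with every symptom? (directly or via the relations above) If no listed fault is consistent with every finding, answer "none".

Checking each candidate against the observations:
(A) blown head gasket — does not account for check-engine light
(B) cracked intake manifold — rough idle match; exhaust rich match (through check-engine light → engine temperature high → burning smell → exhaust rich); check-engine light match; misfire codes match; engine temperature high match (through check-engine light → engine temperature high)
(C) failing water pump — does not account for rough idle, check-engine light
(D) failing alternator — rough idle match; exhaust rich miss; check-engine light miss; misfire codes miss; engine temperature high miss
Only (B) is consistent with every observation.

B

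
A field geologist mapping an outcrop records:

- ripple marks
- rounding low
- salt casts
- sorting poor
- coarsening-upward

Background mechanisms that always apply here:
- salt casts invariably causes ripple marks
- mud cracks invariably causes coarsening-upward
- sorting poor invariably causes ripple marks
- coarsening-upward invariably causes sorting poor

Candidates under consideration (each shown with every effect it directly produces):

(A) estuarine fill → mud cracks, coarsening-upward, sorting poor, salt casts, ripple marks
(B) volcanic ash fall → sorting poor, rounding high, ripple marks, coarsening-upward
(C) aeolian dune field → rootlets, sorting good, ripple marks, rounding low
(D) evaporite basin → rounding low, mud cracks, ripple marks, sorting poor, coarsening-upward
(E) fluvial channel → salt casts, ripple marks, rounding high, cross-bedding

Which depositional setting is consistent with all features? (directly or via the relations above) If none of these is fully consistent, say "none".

Checking each candidate against the observations:
(A) estuarine fill — ripple marks yes; rounding low NO; salt casts yes; sorting poor yes; coarsening-upward yes
(B) volcanic ash fall — ripple marks yes; rounding low NO; salt casts NO; sorting poor yes; coarsening-upward yes
(C) aeolian dune field — fails on salt casts, sorting poor, coarsening-upward (predicts sorting good, not sorting poor)
(D) evaporite basin — does not account for salt casts
(E) fluvial channel — ripple marks yes; rounding low NO; salt casts yes; sorting poor NO; coarsening-upward NO
Every candidate fails on at least one observation.

none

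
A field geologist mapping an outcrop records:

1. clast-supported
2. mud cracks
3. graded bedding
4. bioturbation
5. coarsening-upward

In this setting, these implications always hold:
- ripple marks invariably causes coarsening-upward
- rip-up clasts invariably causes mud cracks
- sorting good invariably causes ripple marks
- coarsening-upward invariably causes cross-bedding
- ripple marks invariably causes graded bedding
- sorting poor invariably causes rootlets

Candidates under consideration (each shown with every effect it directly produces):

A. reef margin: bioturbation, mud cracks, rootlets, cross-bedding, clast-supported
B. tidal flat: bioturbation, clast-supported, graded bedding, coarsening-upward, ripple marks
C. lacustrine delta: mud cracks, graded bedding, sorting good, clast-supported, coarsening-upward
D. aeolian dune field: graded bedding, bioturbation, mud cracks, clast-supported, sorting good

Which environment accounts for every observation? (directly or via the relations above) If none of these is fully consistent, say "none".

D

Testing each hypothesis:
(A) reef margin — clast-supported yes; mud cracks yes; graded bedding NO; bioturbation yes; coarsening-upward NO
(B) tidal flat — does not account for mud cracks
(C) lacustrine delta — clast-supported yes; mud cracks yes; graded bedding yes; bioturbation NO; coarsening-upward yes
(D) aeolian dune field — accounts for every observation (coarsening-upward via sorting good → ripple marks → coarsening-upward)
(D) alone accounts for all the evidence.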